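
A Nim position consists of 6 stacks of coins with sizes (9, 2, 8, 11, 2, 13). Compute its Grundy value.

7

Nim-sum: 9 ^ 2 ^ 8 ^ 11 ^ 2 ^ 13 = 7.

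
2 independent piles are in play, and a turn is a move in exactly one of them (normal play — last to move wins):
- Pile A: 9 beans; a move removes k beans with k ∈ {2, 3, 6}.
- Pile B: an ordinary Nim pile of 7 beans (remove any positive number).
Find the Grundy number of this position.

7

Build the Grundy sequence for pile A with g(k) = mex{g(k−s) : s ∈ {2, 3, 6}, s ≤ k}:
k:     0  1  2  3  4  5  6  7  8  9
g(k):  0  0  1  1  2  0  3  1  2  0
So g(9) = 0.
Pile B is a plain Nim pile of size 7, so its Grundy value is 7.
By the Sprague-Grundy theorem, the Grundy value of a sum of independent games is the XOR of the component values.
Combined value = 0 XOR 7 = 7.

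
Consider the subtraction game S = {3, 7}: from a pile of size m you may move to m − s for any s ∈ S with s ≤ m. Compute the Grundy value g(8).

Grundy values for subtraction set {3, 7}:
k:     0  1  2  3  4  5  6  7  8
g(k):  0  0  0  1  1  1  0  2  2
So g(8) = 2.

2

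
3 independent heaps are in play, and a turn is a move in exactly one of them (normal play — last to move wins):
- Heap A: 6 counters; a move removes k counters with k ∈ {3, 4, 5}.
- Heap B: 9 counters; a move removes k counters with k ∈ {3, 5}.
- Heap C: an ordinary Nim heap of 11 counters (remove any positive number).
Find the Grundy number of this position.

9

For heap A, compute g(0), g(1), … with moves {3, 4, 5}:
k:     0  1  2  3  4  5  6
g(k):  0  0  0  1  1  1  2
So g(6) = 2.
Build the Grundy sequence for heap B with g(k) = mex{g(k−s) : s ∈ {3, 5}, s ≤ k}:
k:     0  1  2  3  4  5  6  7  8  9
g(k):  0  0  0  1  1  1  2  2  0  0
So g(9) = 0.
Heap C is a plain Nim heap of size 11, so its Grundy value is 11.
By the Sprague-Grundy theorem, the Grundy value of a sum of independent games is the XOR of the component values.
Combined value = 2 ⊕ 0 ⊕ 11 = 9.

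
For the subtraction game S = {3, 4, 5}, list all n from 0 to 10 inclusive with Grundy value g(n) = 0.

0, 1, 2, 8, 9, 10

Compute g(0), g(1), … for moves {3, 4, 5}:
k:     0  1  2  3  4  5  6  7  8  9 10
g(k):  0  0  0  1  1  1  2  2  0  0  0
The P-positions (g = 0) in 0..10 are 0, 1, 2, 8, 9, 10.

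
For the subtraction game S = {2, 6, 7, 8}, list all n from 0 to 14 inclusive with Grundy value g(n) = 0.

0, 1, 4, 5, 14

Compute g(0), g(1), … for moves {2, 6, 7, 8}:
k:     0  1  2  3  4  5  6  7  8  9 10 11 12 13 14
g(k):  0  0  1  1  0  0  1  1  2  2  3  3  2  2  0
The P-positions (g = 0) in 0..14 are 0, 1, 4, 5, 14.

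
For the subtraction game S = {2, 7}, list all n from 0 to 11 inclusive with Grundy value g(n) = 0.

0, 1, 4, 5, 9, 10

Build the Grundy sequence with g(k) = mex{g(k−s) : s ∈ {2, 7}, s ≤ k}:
k:     0  1  2  3  4  5  6  7  8  9 10 11
g(k):  0  0  1  1  0  0  1  1  2  0  0  1
The P-positions (g = 0) in 0..11 are 0, 1, 4, 5, 9, 10.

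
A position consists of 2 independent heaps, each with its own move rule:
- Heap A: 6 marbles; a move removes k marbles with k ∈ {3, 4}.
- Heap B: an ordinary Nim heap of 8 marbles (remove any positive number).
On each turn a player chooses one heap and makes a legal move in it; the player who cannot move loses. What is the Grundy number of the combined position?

Grundy values for heap A (subtraction set {3, 4}):
g(0) = mex{} = 0
g(1) = mex{} = 0
g(2) = mex{} = 0
g(3) = mex{0} = 1
g(4) = mex{0} = 1
g(5) = mex{0} = 1
g(6) = mex{0,1} = 2
So g(6) = 2.
Heap B is a plain Nim heap of size 8, so its Grundy value is 8.
The value of a disjunctive sum is the nim-sum of the parts.
Combined value = 2 XOR 8 = 10.

10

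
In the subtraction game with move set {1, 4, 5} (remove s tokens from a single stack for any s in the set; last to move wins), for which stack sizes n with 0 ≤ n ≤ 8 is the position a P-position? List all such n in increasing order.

0, 2, 8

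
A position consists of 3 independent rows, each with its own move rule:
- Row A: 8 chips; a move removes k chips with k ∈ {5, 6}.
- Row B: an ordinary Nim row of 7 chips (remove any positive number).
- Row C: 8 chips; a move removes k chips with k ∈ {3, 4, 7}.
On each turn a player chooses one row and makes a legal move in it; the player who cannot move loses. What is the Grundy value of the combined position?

For row A, compute g(0), g(1), … with moves {5, 6}:
k:     0  1  2  3  4  5  6  7  8
g(k):  0  0  0  0  0  1  1  1  1
So g(8) = 1.
Row B is a plain Nim row of size 7, so its Grundy value is 7.
Build the Grundy sequence for row C with g(k) = mex{g(k−s) : s ∈ {3, 4, 7}, s ≤ k}:
k:     0  1  2  3  4  5  6  7  8
g(k):  0  0  0  1  1  1  2  2  2
So g(8) = 2.
By the Sprague-Grundy theorem, the Grundy value of a sum of independent games is the XOR of the component values.
Combined value = 1 XOR 7 XOR 2 = 4.

4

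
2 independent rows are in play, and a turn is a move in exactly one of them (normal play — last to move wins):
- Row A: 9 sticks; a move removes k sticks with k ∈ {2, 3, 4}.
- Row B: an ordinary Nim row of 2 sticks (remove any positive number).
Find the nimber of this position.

For row A, compute g(0), g(1), … with moves {2, 3, 4}:
g(0) = mex{} = 0
g(1) = mex{} = 0
g(2) = mex{0} = 1
g(3) = mex{0} = 1
g(4) = mex{0,1} = 2
g(5) = mex{0,1} = 2
g(6) = mex{1,2} = 0
g(7) = mex{1,2} = 0
g(8) = mex{0,2} = 1
g(9) = mex{0,2} = 1
So g(9) = 1.
Row B is a plain Nim row of size 2, so its Grundy value is 2.
The value of a disjunctive sum is the nim-sum of the parts.
Combined value = 1 XOR 2 = 3.

3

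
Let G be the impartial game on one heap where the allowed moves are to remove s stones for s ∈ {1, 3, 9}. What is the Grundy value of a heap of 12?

0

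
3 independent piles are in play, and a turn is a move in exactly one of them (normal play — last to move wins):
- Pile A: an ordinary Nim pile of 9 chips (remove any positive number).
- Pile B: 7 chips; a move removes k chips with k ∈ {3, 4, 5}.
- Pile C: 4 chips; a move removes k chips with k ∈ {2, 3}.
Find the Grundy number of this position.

Pile A is a plain Nim pile of size 9, so its Grundy value is 9.
Grundy values for pile B (subtraction set {3, 4, 5}):
g(0) = mex{} = 0
g(1) = mex{} = 0
g(2) = mex{} = 0
g(3) = mex{0} = 1
g(4) = mex{0} = 1
g(5) = mex{0} = 1
g(6) = mex{0,1} = 2
g(7) = mex{0,1} = 2
So g(7) = 2.
Grundy values for pile C (subtraction set {2, 3}):
g(0) = mex{} = 0
g(1) = mex{} = 0
g(2) = mex{0} = 1
g(3) = mex{0} = 1
g(4) = mex{0,1} = 2
So g(4) = 2.
By the Sprague-Grundy theorem, the Grundy value of a sum of independent games is the XOR of the component values.
Combined value = 9 XOR 2 XOR 2 = 9.

9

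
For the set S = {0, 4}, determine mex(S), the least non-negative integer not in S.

0 is in the set but 1 is not, so the mex is 1.

1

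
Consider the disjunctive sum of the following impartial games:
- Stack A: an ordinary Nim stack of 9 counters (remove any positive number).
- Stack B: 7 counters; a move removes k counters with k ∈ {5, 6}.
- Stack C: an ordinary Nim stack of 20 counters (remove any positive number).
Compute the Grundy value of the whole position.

28

Stack A is a plain Nim stack of size 9, so its Grundy value is 9.
Build the Grundy sequence for stack B with g(k) = mex{g(k−s) : s ∈ {5, 6}, s ≤ k}:
k:     0  1  2  3  4  5  6  7
g(k):  0  0  0  0  0  1  1  1
So g(7) = 1.
Stack C is a plain Nim stack of size 20, so its Grundy value is 20.
The value of a disjunctive sum is the nim-sum of the parts.
Combined value = 9 ⊕ 1 ⊕ 20 = 28.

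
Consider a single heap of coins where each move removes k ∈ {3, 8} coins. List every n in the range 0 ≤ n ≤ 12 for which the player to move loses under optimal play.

0, 1, 2, 6, 7, 11, 12

Grundy values for subtraction set {3, 8}:
k:     0  1  2  3  4  5  6  7  8  9 10 11 12
g(k):  0  0  0  1  1  1  0  0  2  1  1  0  0
The P-positions (g = 0) in 0..12 are 0, 1, 2, 6, 7, 11, 12.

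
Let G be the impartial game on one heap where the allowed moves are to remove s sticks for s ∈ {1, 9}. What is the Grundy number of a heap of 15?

1

Grundy values for subtraction set {1, 9}:
k:     0  1  2  3  4  5  6  7  8  9 10 11 12 13 14 15
g(k):  0  1  0  1  0  1  0  1  0  1  0  1  0  1  0  1
So g(15) = 1.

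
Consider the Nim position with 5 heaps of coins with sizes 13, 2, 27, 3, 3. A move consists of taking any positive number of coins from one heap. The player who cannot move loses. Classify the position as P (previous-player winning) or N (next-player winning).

N-position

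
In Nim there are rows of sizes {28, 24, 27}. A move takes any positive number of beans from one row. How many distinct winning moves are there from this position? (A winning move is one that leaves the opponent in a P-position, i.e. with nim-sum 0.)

3

Nim-sum: 28 XOR 24 XOR 27 = 31.
The overall nim-sum is X = 31. A row of size p has a winning move iff p XOR X < p (reduce it to p XOR X).
  28: 28 XOR 31 = 3 < 28 — winning move (to 3).
  24: 24 XOR 31 = 7 < 24 — winning move (to 7).
  27: 27 XOR 31 = 4 < 27 — winning move (to 4).
That gives 3 winning moves.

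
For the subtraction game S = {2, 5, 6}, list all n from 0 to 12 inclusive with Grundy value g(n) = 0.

0, 1, 4, 8, 11, 12

Compute g(0), g(1), … for moves {2, 5, 6}:
k:     0  1  2  3  4  5  6  7  8  9 10 11 12
g(k):  0  0  1  1  0  2  1  3  0  2  1  0  0
The P-positions (g = 0) in 0..12 are 0, 1, 4, 8, 11, 12.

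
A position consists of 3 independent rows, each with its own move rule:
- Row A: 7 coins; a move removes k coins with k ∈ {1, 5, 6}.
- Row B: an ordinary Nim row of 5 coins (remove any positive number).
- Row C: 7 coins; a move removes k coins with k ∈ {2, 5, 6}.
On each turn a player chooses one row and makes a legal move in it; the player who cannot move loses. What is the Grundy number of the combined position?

For row A, compute g(0), g(1), … with moves {1, 5, 6}:
k:     0  1  2  3  4  5  6  7
g(k):  0  1  0  1  0  1  2  3
So g(7) = 3.
Row B is a plain Nim row of size 5, so its Grundy value is 5.
Grundy values for row C (subtraction set {2, 5, 6}):
k:     0  1  2  3  4  5  6  7
g(k):  0  0  1  1  0  2  1  3
So g(7) = 3.
The value of a disjunctive sum is the nim-sum of the parts.
Combined value = 3 XOR 5 XOR 3 = 5.

5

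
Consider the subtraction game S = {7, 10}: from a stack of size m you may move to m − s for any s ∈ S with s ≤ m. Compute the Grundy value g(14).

Build the Grundy sequence with g(k) = mex{g(k−s) : s ∈ {7, 10}, s ≤ k}:
g(0) = mex{} = 0
g(1) = mex{} = 0
g(2) = mex{} = 0
g(3) = mex{} = 0
g(4) = mex{} = 0
g(5) = mex{} = 0
g(6) = mex{} = 0
g(7) = mex{0} = 1
g(8) = mex{0} = 1
g(9) = mex{0} = 1
g(10) = mex{0} = 1
g(11) = mex{0} = 1
g(12) = mex{0} = 1
g(13) = mex{0} = 1
g(14) = mex{0,1} = 2
So g(14) = 2.

2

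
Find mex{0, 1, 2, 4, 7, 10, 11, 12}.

The values 0, 1, 2 are all present; 3 is the first non-negative integer missing from the set.

3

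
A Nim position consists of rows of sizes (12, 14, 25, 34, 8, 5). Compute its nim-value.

52

Write each in binary and XOR column by column:
  001100  (12)
  001110  (14)
  011001  (25)
  100010  (34)
  001000  (8)
  000101  (5)
  ------
  110100  (52)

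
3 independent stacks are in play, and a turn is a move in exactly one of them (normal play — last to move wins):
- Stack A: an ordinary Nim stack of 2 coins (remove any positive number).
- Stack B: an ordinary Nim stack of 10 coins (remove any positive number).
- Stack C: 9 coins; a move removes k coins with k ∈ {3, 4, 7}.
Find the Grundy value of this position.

Stack A is a plain Nim stack of size 2, so its Grundy value is 2.
Stack B is a plain Nim stack of size 10, so its Grundy value is 10.
Build the Grundy sequence for stack C with g(k) = mex{g(k−s) : s ∈ {3, 4, 7}, s ≤ k}:
k:     0  1  2  3  4  5  6  7  8  9
g(k):  0  0  0  1  1  1  2  2  2  3
So g(9) = 3.
The value of a disjunctive sum is the nim-sum of the parts.
Combined value = 2 XOR 10 XOR 3 = 11.

11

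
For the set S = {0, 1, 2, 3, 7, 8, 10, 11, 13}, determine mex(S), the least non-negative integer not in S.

4

The values 0, 1, 2, 3 are all present; 4 is the first non-negative integer missing from the set.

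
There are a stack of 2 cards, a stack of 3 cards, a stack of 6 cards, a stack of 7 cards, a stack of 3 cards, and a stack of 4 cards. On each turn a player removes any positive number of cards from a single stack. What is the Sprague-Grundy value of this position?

Nim-sum: 2 ^ 3 ^ 6 ^ 7 ^ 3 ^ 4 = 7.

7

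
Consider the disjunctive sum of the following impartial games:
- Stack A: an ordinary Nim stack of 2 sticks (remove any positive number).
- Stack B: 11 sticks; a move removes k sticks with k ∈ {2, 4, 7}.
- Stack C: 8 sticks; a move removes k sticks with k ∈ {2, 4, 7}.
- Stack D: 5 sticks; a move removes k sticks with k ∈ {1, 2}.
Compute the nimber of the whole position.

Stack A is a plain Nim stack of size 2, so its Grundy value is 2.
Build the Grundy sequence for stack B with g(k) = mex{g(k−s) : s ∈ {2, 4, 7}, s ≤ k}:
k:     0  1  2  3  4  5  6  7  8  9 10 11
g(k):  0  0  1  1  2  2  0  3  1  0  2  1
So g(11) = 1.
Build the Grundy sequence for stack C with g(k) = mex{g(k−s) : s ∈ {2, 4, 7}, s ≤ k}:
g(0) = mex{} = 0
g(1) = mex{} = 0
g(2) = mex{0} = 1
g(3) = mex{0} = 1
g(4) = mex{0,1} = 2
g(5) = mex{0,1} = 2
g(6) = mex{1,2} = 0
g(7) = mex{0,1,2} = 3
g(8) = mex{0,2} = 1
So g(8) = 1.
Grundy values for stack D (subtraction set {1, 2}):
k:     0  1  2  3  4  5
g(k):  0  1  2  0  1  2
So g(5) = 2.
The value of a disjunctive sum is the nim-sum of the parts.
Combined value = 2 XOR 1 XOR 1 XOR 2 = 0.

0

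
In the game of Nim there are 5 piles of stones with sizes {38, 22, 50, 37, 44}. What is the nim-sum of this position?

Nim-sum: 38 ⊕ 22 ⊕ 50 ⊕ 37 ⊕ 44 = 11.

11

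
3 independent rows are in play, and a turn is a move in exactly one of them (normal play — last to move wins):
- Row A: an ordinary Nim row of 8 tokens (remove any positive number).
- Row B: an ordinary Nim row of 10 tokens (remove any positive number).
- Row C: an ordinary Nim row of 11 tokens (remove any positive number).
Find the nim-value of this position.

Row A is a plain Nim row of size 8, so its Grundy value is 8.
Row B is a plain Nim row of size 10, so its Grundy value is 10.
Row C is a plain Nim row of size 11, so its Grundy value is 11.
By the Sprague-Grundy theorem, the Grundy value of a sum of independent games is the XOR of the component values.
Combined value = 8 ⊕ 10 ⊕ 11 = 9.

9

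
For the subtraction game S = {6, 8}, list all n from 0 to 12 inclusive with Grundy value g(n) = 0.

0, 1, 2, 3, 4, 5

Build the Grundy sequence with g(k) = mex{g(k−s) : s ∈ {6, 8}, s ≤ k}:
g(0) = mex{} = 0
g(1) = mex{} = 0
g(2) = mex{} = 0
g(3) = mex{} = 0
g(4) = mex{} = 0
g(5) = mex{} = 0
g(6) = mex{0} = 1
g(7) = mex{0} = 1
g(8) = mex{0} = 1
g(9) = mex{0} = 1
g(10) = mex{0} = 1
g(11) = mex{0} = 1
g(12) = mex{0,1} = 2
The P-positions (g = 0) in 0..12 are 0, 1, 2, 3, 4, 5.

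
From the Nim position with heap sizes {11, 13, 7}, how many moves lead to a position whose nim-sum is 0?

3

Nim-sum: 11 ⊕ 13 ⊕ 7 = 1.
The overall nim-sum is X = 1. A heap of size p has a winning move iff p XOR X < p (reduce it to p XOR X).
  11: 11 XOR 1 = 10 < 11 — winning move (to 10).
  13: 13 XOR 1 = 12 < 13 — winning move (to 12).
  7: 7 XOR 1 = 6 < 7 — winning move (to 6).
That gives 3 winning moves.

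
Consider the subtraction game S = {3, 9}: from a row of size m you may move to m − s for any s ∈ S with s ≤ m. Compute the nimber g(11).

Grundy values for subtraction set {3, 9}:
g(0) = mex{} = 0
g(1) = mex{} = 0
g(2) = mex{} = 0
g(3) = mex{0} = 1
g(4) = mex{0} = 1
g(5) = mex{0} = 1
g(6) = mex{1} = 0
g(7) = mex{1} = 0
g(8) = mex{1} = 0
g(9) = mex{0} = 1
g(10) = mex{0} = 1
g(11) = mex{0} = 1
So g(11) = 1.

1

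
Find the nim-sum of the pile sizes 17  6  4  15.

In binary:
  10001  (17)
  00110  (6)
  00100  (4)
  01111  (15)
  -----
  11100  (28)

28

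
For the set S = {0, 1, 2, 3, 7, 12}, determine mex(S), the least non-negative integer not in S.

4

The values 0, 1, 2, 3 are all present; 4 is the first non-negative integer missing from the set.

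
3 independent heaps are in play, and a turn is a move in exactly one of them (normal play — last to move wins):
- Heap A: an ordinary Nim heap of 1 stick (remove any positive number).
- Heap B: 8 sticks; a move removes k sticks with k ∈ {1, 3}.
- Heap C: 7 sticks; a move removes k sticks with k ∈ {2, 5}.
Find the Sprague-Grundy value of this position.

1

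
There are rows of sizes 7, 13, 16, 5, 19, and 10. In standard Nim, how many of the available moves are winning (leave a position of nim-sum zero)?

Nim-sum: 7 XOR 13 XOR 16 XOR 5 XOR 19 XOR 10 = 6.
The overall nim-sum is X = 6. A row of size p has a winning move iff p XOR X < p (reduce it to p XOR X).
  7: 7 XOR 6 = 1 < 7 — winning move (to 1).
  13: 13 XOR 6 = 11 < 13 — winning move (to 11).
  16: 16 XOR 6 = 22 ≥ 16 — no move.
  5: 5 XOR 6 = 3 < 5 — winning move (to 3).
  19: 19 XOR 6 = 21 ≥ 19 — no move.
  10: 10 XOR 6 = 12 ≥ 10 — no move.
That gives 3 winning moves.

3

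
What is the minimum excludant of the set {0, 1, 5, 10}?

The values 0, 1 are all present; 2 is the first non-negative integer missing from the set.

2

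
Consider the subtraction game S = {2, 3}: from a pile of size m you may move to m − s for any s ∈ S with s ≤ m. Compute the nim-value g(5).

Build the Grundy sequence with g(k) = mex{g(k−s) : s ∈ {2, 3}, s ≤ k}:
g(0) = mex{} = 0
g(1) = mex{} = 0
g(2) = mex{0} = 1
g(3) = mex{0} = 1
g(4) = mex{0,1} = 2
g(5) = mex{1} = 0
So g(5) = 0.

0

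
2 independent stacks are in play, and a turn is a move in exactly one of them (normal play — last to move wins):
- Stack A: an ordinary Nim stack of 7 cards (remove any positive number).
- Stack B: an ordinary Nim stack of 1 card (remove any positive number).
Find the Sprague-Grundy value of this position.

6

Stack A is a plain Nim stack of size 7, so its Grundy value is 7.
Stack B is a plain Nim stack of size 1, so its Grundy value is 1.
The value of a disjunctive sum is the nim-sum of the parts.
Combined value = 7 XOR 1 = 6.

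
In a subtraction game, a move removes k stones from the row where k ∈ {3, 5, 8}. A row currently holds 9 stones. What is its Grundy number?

Compute g(0), g(1), … for moves {3, 5, 8}:
k:     0  1  2  3  4  5  6  7  8  9
g(k):  0  0  0  1  1  1  2  2  2  3
So g(9) = 3.

3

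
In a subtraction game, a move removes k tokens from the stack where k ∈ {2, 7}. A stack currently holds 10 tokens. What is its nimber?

0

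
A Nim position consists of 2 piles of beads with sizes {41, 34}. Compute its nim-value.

11

Nim-sum: 41 ^ 34 = 11.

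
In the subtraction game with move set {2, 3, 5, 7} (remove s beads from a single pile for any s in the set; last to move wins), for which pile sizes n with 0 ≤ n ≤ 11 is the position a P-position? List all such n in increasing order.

Build the Grundy sequence with g(k) = mex{g(k−s) : s ∈ {2, 3, 5, 7}, s ≤ k}:
g(0) = mex{} = 0
g(1) = mex{} = 0
g(2) = mex{0} = 1
g(3) = mex{0} = 1
g(4) = mex{0,1} = 2
g(5) = mex{0,1} = 2
g(6) = mex{0,1,2} = 3
g(7) = mex{0,1,2} = 3
g(8) = mex{0,1,2,3} = 4
g(9) = mex{1,2,3} = 0
g(10) = mex{1,2,3,4} = 0
g(11) = mex{0,2,3,4} = 1
The P-positions (g = 0) in 0..11 are 0, 1, 9, 10.

0, 1, 9, 10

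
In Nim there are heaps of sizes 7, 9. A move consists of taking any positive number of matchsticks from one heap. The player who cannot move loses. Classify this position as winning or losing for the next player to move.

Winning position

Bitwise XOR of the heap sizes:
  0111  (7)
  1001  (9)
  ----
  1110  (14)
The nim-sum is 14 ≠ 0, so this is an N-position: the player to move can win.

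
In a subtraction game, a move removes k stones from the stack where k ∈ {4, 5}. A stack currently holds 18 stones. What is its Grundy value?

Build the Grundy sequence with g(k) = mex{g(k−s) : s ∈ {4, 5}, s ≤ k}:
k:     0  1  2  3  4  5  6  7  8  9 10 11 12 13 14 15 16 17 18
g(k):  0  0  0  0  1  1  1  1  2  0  0  0  0  1  1  1  1  2  0
So g(18) = 0.

0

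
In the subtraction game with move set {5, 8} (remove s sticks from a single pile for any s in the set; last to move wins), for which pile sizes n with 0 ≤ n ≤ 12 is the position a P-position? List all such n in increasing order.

0, 1, 2, 3, 4

Compute g(0), g(1), … for moves {5, 8}:
g(0) = mex{} = 0
g(1) = mex{} = 0
g(2) = mex{} = 0
g(3) = mex{} = 0
g(4) = mex{} = 0
g(5) = mex{0} = 1
g(6) = mex{0} = 1
g(7) = mex{0} = 1
g(8) = mex{0} = 1
g(9) = mex{0} = 1
g(10) = mex{0,1} = 2
g(11) = mex{0,1} = 2
g(12) = mex{0,1} = 2
The P-positions (g = 0) in 0..12 are 0, 1, 2, 3, 4.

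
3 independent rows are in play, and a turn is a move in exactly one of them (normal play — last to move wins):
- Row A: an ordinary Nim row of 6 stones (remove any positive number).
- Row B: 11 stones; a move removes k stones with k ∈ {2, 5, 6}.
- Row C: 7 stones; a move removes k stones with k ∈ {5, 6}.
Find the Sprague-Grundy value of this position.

7

Row A is a plain Nim row of size 6, so its Grundy value is 6.
Grundy values for row B (subtraction set {2, 5, 6}):
k:     0  1  2  3  4  5  6  7  8  9 10 11
g(k):  0  0  1  1  0  2  1  3  0  2  1  0
So g(11) = 0.
For row C, compute g(0), g(1), … with moves {5, 6}:
g(0) = mex{} = 0
g(1) = mex{} = 0
g(2) = mex{} = 0
g(3) = mex{} = 0
g(4) = mex{} = 0
g(5) = mex{0} = 1
g(6) = mex{0} = 1
g(7) = mex{0} = 1
So g(7) = 1.
The value of a disjunctive sum is the nim-sum of the parts.
Combined value = 6 XOR 0 XOR 1 = 7.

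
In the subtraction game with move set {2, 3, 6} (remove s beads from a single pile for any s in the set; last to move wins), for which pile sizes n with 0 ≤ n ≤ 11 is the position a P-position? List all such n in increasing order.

0, 1, 5, 9, 10

Build the Grundy sequence with g(k) = mex{g(k−s) : s ∈ {2, 3, 6}, s ≤ k}:
k:     0  1  2  3  4  5  6  7  8  9 10 11
g(k):  0  0  1  1  2  0  3  1  2  0  0  1
The P-positions (g = 0) in 0..11 are 0, 1, 5, 9, 10.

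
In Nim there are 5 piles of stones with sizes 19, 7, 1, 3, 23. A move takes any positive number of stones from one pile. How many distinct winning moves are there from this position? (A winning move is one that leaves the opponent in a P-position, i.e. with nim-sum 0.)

Compute the nim-sum pairwise:
19 XOR 7 = 20
20 XOR 1 = 21
21 XOR 3 = 22
22 XOR 23 = 1
The overall nim-sum is X = 1. A pile of size p has a winning move iff p XOR X < p (reduce it to p XOR X).
  19: 19 XOR 1 = 18 < 19 — winning move (to 18).
  7: 7 XOR 1 = 6 < 7 — winning move (to 6).
  1: 1 XOR 1 = 0 < 1 — winning move (to 0).
  3: 3 XOR 1 = 2 < 3 — winning move (to 2).
  23: 23 XOR 1 = 22 < 23 — winning move (to 22).
That gives 5 winning moves.

5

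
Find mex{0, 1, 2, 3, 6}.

4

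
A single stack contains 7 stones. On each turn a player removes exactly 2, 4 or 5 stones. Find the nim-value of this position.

0

Build the Grundy sequence with g(k) = mex{g(k−s) : s ∈ {2, 4, 5}, s ≤ k}:
k:     0  1  2  3  4  5  6  7
g(k):  0  0  1  1  2  2  3  0
So g(7) = 0.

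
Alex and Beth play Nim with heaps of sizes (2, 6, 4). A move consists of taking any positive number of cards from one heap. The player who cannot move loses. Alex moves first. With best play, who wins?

Compute the nim-sum pairwise:
2 ⊕ 6 = 4
4 ⊕ 4 = 0
The nim-sum is 0, so this is a P-position: the player to move is in a losing position under optimal play; Alex is about to move from it and so loses — Beth wins.

Beth wins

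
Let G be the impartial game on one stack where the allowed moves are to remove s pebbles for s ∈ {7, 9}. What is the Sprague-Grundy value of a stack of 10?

1

Grundy values for subtraction set {7, 9}:
g(0) = mex{} = 0
g(1) = mex{} = 0
g(2) = mex{} = 0
g(3) = mex{} = 0
g(4) = mex{} = 0
g(5) = mex{} = 0
g(6) = mex{} = 0
g(7) = mex{0} = 1
g(8) = mex{0} = 1
g(9) = mex{0} = 1
g(10) = mex{0} = 1
So g(10) = 1.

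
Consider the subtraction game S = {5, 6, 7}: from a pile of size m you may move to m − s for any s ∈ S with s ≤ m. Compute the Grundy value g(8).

Build the Grundy sequence with g(k) = mex{g(k−s) : s ∈ {5, 6, 7}, s ≤ k}:
k:     0  1  2  3  4  5  6  7  8
g(k):  0  0  0  0  0  1  1  1  1
So g(8) = 1.

1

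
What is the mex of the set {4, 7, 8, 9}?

0

0 is not in the set, so the mex is 0.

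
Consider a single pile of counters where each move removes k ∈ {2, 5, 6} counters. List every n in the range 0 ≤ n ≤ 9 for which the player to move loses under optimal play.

Grundy values for subtraction set {2, 5, 6}:
g(0) = mex{} = 0
g(1) = mex{} = 0
g(2) = mex{0} = 1
g(3) = mex{0} = 1
g(4) = mex{1} = 0
g(5) = mex{0,1} = 2
g(6) = mex{0} = 1
g(7) = mex{0,1,2} = 3
g(8) = mex{1} = 0
g(9) = mex{0,1,3} = 2
The P-positions (g = 0) in 0..9 are 0, 1, 4, 8.

0, 1, 4, 8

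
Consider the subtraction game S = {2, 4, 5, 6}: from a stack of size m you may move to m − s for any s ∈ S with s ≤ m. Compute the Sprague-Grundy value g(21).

Build the Grundy sequence with g(k) = mex{g(k−s) : s ∈ {2, 4, 5, 6}, s ≤ k}:
k:     0  1  2  3  4  5  6  7  8  9 10 11 12 13 14 15 16 17 18 19 20 21
g(k):  0  0  1  1  2  2  3  3  0  0  1  1  2  2  3  3  0  0  1  1  2  2
So g(21) = 2.

2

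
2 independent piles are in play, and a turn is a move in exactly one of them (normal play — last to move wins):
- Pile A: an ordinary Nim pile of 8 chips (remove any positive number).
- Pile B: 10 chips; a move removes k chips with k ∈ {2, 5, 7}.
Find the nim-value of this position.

8

Pile A is a plain Nim pile of size 8, so its Grundy value is 8.
Grundy values for pile B (subtraction set {2, 5, 7}):
k:     0  1  2  3  4  5  6  7  8  9 10
g(k):  0  0  1  1  0  2  1  3  2  2  0
So g(10) = 0.
The value of a disjunctive sum is the nim-sum of the parts.
Combined value = 8 XOR 0 = 8.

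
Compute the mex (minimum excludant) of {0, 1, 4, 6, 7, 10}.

2

The values 0, 1 are all present; 2 is the first non-negative integer missing from the set.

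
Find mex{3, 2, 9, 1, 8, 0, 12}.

4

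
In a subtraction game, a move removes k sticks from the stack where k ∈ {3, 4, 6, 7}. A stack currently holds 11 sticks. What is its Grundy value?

Compute g(0), g(1), … for moves {3, 4, 6, 7}:
k:     0  1  2  3  4  5  6  7  8  9 10 11
g(k):  0  0  0  1  1  1  2  2  2  3  0  0
So g(11) = 0.

0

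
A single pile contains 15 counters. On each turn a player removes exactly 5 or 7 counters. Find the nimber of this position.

0

Build the Grundy sequence with g(k) = mex{g(k−s) : s ∈ {5, 7}, s ≤ k}:
k:     0  1  2  3  4  5  6  7  8  9 10 11 12 13 14 15
g(k):  0  0  0  0  0  1  1  1  1  1  2  2  0  0  0  0
So g(15) = 0.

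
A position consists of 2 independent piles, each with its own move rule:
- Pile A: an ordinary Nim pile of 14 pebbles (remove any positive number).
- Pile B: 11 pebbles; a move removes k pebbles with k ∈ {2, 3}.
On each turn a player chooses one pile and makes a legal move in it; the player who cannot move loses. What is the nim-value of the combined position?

Pile A is a plain Nim pile of size 14, so its Grundy value is 14.
Build the Grundy sequence for pile B with g(k) = mex{g(k−s) : s ∈ {2, 3}, s ≤ k}:
k:     0  1  2  3  4  5  6  7  8  9 10 11
g(k):  0  0  1  1  2  0  0  1  1  2  0  0
So g(11) = 0.
The value of a disjunctive sum is the nim-sum of the parts.
Combined value = 14 ⊕ 0 = 14.

14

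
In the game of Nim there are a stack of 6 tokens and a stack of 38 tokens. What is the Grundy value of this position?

Compute the nim-sum pairwise:
6 ^ 38 = 32

32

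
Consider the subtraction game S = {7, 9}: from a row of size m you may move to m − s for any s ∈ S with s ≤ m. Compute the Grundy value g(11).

Build the Grundy sequence with g(k) = mex{g(k−s) : s ∈ {7, 9}, s ≤ k}:
k:     0  1  2  3  4  5  6  7  8  9 10 11
g(k):  0  0  0  0  0  0  0  1  1  1  1  1
So g(11) = 1.

1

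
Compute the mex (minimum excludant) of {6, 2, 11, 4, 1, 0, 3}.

The values 0, 1, 2, 3, 4 are all present; 5 is the first non-negative integer missing from the set.

5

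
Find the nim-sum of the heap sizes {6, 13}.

Nim-sum: 6 ^ 13 = 11.

11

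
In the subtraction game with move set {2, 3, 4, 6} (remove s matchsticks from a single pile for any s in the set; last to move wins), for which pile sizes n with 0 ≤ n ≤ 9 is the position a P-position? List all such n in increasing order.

0, 1, 8, 9

Compute g(0), g(1), … for moves {2, 3, 4, 6}:
k:     0  1  2  3  4  5  6  7  8  9
g(k):  0  0  1  1  2  2  3  3  0  0
The P-positions (g = 0) in 0..9 are 0, 1, 8, 9.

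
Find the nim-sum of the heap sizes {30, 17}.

Nim-sum: 30 XOR 17 = 15.

15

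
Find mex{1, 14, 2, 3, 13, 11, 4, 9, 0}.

5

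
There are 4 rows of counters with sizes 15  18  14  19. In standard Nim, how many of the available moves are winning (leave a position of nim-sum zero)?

0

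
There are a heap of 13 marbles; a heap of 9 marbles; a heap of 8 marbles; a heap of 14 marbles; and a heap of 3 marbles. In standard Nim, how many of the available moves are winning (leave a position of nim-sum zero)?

3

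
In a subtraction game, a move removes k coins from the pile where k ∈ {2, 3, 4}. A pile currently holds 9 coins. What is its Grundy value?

1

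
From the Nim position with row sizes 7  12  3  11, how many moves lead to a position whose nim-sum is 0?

3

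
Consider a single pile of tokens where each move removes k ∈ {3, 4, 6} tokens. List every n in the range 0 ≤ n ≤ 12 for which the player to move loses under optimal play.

0, 1, 2, 9, 10, 11

Compute g(0), g(1), … for moves {3, 4, 6}:
g(0) = mex{} = 0
g(1) = mex{} = 0
g(2) = mex{} = 0
g(3) = mex{0} = 1
g(4) = mex{0} = 1
g(5) = mex{0} = 1
g(6) = mex{0,1} = 2
g(7) = mex{0,1} = 2
g(8) = mex{0,1} = 2
g(9) = mex{1,2} = 0
g(10) = mex{1,2} = 0
g(11) = mex{1,2} = 0
g(12) = mex{0,2} = 1
The P-positions (g = 0) in 0..12 are 0, 1, 2, 9, 10, 11.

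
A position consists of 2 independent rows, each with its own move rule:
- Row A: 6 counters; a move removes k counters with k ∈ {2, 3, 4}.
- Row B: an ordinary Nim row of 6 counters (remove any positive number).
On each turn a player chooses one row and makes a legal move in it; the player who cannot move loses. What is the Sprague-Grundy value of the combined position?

Build the Grundy sequence for row A with g(k) = mex{g(k−s) : s ∈ {2, 3, 4}, s ≤ k}:
k:     0  1  2  3  4  5  6
g(k):  0  0  1  1  2  2  0
So g(6) = 0.
Row B is a plain Nim row of size 6, so its Grundy value is 6.
The value of a disjunctive sum is the nim-sum of the parts.
Combined value = 0 XOR 6 = 6.

6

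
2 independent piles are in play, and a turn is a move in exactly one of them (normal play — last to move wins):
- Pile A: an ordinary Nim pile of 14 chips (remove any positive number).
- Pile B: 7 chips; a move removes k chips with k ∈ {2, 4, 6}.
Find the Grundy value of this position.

13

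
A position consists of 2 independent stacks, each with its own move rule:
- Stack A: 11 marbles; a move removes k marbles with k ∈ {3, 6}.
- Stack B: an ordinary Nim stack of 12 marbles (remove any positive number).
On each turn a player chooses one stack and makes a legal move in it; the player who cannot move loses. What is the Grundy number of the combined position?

12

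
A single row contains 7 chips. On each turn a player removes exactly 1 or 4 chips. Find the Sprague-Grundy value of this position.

Grundy values for subtraction set {1, 4}:
k:     0  1  2  3  4  5  6  7
g(k):  0  1  0  1  2  0  1  0
So g(7) = 0.

0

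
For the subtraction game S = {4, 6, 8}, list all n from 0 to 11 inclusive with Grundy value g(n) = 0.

0, 1, 2, 3

Compute g(0), g(1), … for moves {4, 6, 8}:
k:     0  1  2  3  4  5  6  7  8  9 10 11
g(k):  0  0  0  0  1  1  1  1  2  2  2  2
The P-positions (g = 0) in 0..11 are 0, 1, 2, 3.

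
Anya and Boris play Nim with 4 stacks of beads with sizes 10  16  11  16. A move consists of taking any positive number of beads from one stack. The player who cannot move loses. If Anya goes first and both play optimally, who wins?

Compute the nim-sum pairwise:
10 ⊕ 16 = 26
26 ⊕ 11 = 17
17 ⊕ 16 = 1
The nim-sum is 1 ≠ 0, so this is an N-position: the player to move can win; Anya has a winning move.

Anya wins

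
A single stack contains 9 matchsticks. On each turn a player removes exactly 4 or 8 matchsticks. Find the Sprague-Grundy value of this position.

2

Grundy values for subtraction set {4, 8}:
g(0) = mex{} = 0
g(1) = mex{} = 0
g(2) = mex{} = 0
g(3) = mex{} = 0
g(4) = mex{0} = 1
g(5) = mex{0} = 1
g(6) = mex{0} = 1
g(7) = mex{0} = 1
g(8) = mex{0,1} = 2
g(9) = mex{0,1} = 2
So g(9) = 2.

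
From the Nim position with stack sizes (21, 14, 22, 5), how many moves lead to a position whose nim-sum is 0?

1

Compute the nim-sum pairwise:
21 XOR 14 = 27
27 XOR 22 = 13
13 XOR 5 = 8
The overall nim-sum is X = 8. A stack of size p has a winning move iff p XOR X < p (reduce it to p XOR X).
  21: 21 XOR 8 = 29 ≥ 21 — no move.
  14: 14 XOR 8 = 6 < 14 — winning move (to 6).
  22: 22 XOR 8 = 30 ≥ 22 — no move.
  5: 5 XOR 8 = 13 ≥ 5 — no move.
That gives 1 winning move.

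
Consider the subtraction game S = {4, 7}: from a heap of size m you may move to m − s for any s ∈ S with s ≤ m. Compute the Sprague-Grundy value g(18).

1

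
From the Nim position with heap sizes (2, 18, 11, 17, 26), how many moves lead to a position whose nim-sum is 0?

3

In binary:
  00010  (2)
  10010  (18)
  01011  (11)
  10001  (17)
  11010  (26)
  -----
  10000  (16)
The overall nim-sum is X = 16. A heap of size p has a winning move iff p XOR X < p (reduce it to p XOR X).
  2: 2 XOR 16 = 18 ≥ 2 — no move.
  18: 18 XOR 16 = 2 < 18 — winning move (to 2).
  11: 11 XOR 16 = 27 ≥ 11 — no move.
  17: 17 XOR 16 = 1 < 17 — winning move (to 1).
  26: 26 XOR 16 = 10 < 26 — winning move (to 10).
That gives 3 winning moves.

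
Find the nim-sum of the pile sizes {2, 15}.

13

Bitwise XOR of the heap sizes:
  0010  (2)
  1111  (15)
  ----
  1101  (13)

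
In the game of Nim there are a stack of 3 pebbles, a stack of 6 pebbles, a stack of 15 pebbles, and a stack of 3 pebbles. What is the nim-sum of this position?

Bitwise XOR of the heap sizes:
  0011  (3)
  0110  (6)
  1111  (15)
  0011  (3)
  ----
  1001  (9)

9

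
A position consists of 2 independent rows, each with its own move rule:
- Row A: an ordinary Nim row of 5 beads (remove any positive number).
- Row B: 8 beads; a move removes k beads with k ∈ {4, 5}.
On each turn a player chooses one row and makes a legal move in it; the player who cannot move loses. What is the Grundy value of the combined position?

7

Row A is a plain Nim row of size 5, so its Grundy value is 5.
For row B, compute g(0), g(1), … with moves {4, 5}:
g(0) = mex{} = 0
g(1) = mex{} = 0
g(2) = mex{} = 0
g(3) = mex{} = 0
g(4) = mex{0} = 1
g(5) = mex{0} = 1
g(6) = mex{0} = 1
g(7) = mex{0} = 1
g(8) = mex{0,1} = 2
So g(8) = 2.
By the Sprague-Grundy theorem, the Grundy value of a sum of independent games is the XOR of the component values.
Combined value = 5 XOR 2 = 7.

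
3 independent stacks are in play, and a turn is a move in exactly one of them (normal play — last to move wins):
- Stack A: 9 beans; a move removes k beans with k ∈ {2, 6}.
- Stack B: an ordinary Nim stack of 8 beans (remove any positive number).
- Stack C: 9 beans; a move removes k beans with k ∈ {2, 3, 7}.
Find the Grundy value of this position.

10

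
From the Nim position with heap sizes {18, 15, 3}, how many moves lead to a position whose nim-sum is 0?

Write each in binary and XOR column by column:
  10010  (18)
  01111  (15)
  00011  (3)
  -----
  11110  (30)
The overall nim-sum is X = 30. A heap of size p has a winning move iff p XOR X < p (reduce it to p XOR X).
  18: 18 XOR 30 = 12 < 18 — winning move (to 12).
  15: 15 XOR 30 = 17 ≥ 15 — no move.
  3: 3 XOR 30 = 29 ≥ 3 — no move.
That gives 1 winning move.

1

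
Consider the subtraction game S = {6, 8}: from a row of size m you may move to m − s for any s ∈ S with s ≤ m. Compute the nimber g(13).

Build the Grundy sequence with g(k) = mex{g(k−s) : s ∈ {6, 8}, s ≤ k}:
k:     0  1  2  3  4  5  6  7  8  9 10 11 12 13
g(k):  0  0  0  0  0  0  1  1  1  1  1  1  2  2
So g(13) = 2.

2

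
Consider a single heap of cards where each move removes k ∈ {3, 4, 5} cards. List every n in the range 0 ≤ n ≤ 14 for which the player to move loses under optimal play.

Build the Grundy sequence with g(k) = mex{g(k−s) : s ∈ {3, 4, 5}, s ≤ k}:
k:     0  1  2  3  4  5  6  7  8  9 10 11 12 13 14
g(k):  0  0  0  1  1  1  2  2  0  0  0  1  1  1  2
The P-positions (g = 0) in 0..14 are 0, 1, 2, 8, 9, 10.

0, 1, 2, 8, 9, 10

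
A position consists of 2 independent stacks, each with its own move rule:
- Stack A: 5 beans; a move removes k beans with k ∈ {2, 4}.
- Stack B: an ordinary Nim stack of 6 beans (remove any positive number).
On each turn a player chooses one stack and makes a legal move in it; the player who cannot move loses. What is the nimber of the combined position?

4

Build the Grundy sequence for stack A with g(k) = mex{g(k−s) : s ∈ {2, 4}, s ≤ k}:
k:     0  1  2  3  4  5
g(k):  0  0  1  1  2  2
So g(5) = 2.
Stack B is a plain Nim stack of size 6, so its Grundy value is 6.
By the Sprague-Grundy theorem, the Grundy value of a sum of independent games is the XOR of the component values.
Combined value = 2 ⊕ 6 = 4.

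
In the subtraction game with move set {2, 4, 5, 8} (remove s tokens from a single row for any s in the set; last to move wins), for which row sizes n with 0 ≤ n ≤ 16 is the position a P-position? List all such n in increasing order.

0, 1, 7, 10, 13, 16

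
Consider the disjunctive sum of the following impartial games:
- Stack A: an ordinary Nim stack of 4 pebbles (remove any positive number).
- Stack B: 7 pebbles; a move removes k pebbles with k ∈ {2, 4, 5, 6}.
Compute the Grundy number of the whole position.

Stack A is a plain Nim stack of size 4, so its Grundy value is 4.
Build the Grundy sequence for stack B with g(k) = mex{g(k−s) : s ∈ {2, 4, 5, 6}, s ≤ k}:
g(0) = mex{} = 0
g(1) = mex{} = 0
g(2) = mex{0} = 1
g(3) = mex{0} = 1
g(4) = mex{0,1} = 2
g(5) = mex{0,1} = 2
g(6) = mex{0,1,2} = 3
g(7) = mex{0,1,2} = 3
So g(7) = 3.
The value of a disjunctive sum is the nim-sum of the parts.
Combined value = 4 XOR 3 = 7.

7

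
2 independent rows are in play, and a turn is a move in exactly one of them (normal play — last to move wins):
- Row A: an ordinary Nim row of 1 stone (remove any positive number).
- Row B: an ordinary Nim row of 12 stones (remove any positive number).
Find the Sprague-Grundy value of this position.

13

Row A is a plain Nim row of size 1, so its Grundy value is 1.
Row B is a plain Nim row of size 12, so its Grundy value is 12.
The value of a disjunctive sum is the nim-sum of the parts.
Combined value = 1 XOR 12 = 13.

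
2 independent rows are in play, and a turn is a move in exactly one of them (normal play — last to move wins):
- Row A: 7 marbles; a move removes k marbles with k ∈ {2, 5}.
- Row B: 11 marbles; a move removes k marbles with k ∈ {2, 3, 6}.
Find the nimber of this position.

1

Grundy values for row A (subtraction set {2, 5}):
g(0) = mex{} = 0
g(1) = mex{} = 0
g(2) = mex{0} = 1
g(3) = mex{0} = 1
g(4) = mex{1} = 0
g(5) = mex{0,1} = 2
g(6) = mex{0} = 1
g(7) = mex{1,2} = 0
So g(7) = 0.
Build the Grundy sequence for row B with g(k) = mex{g(k−s) : s ∈ {2, 3, 6}, s ≤ k}:
g(0) = mex{} = 0
g(1) = mex{} = 0
g(2) = mex{0} = 1
g(3) = mex{0} = 1
g(4) = mex{0,1} = 2
g(5) = mex{1} = 0
g(6) = mex{0,1,2} = 3
g(7) = mex{0,2} = 1
g(8) = mex{0,1,3} = 2
g(9) = mex{1,3} = 0
g(10) = mex{1,2} = 0
g(11) = mex{0,2} = 1
So g(11) = 1.
The value of a disjunctive sum is the nim-sum of the parts.
Combined value = 0 ⊕ 1 = 1.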